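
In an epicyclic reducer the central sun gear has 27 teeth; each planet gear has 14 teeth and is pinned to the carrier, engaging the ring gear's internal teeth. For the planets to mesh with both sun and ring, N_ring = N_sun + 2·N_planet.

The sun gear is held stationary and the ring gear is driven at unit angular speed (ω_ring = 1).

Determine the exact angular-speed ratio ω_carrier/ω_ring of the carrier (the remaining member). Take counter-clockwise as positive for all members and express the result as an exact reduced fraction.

55/82

N_ring = 27 + 2·14 = 55
27(ω_s−ω_c) = −55(ω_r−ω_c),  ω_s=0, ω_r=1
27(0−ω_c) = −55(1−ω_c)  ⇒  82ω_c = 55  ⇒  ω_c = 55/82
ω_c/ω_r = 55/82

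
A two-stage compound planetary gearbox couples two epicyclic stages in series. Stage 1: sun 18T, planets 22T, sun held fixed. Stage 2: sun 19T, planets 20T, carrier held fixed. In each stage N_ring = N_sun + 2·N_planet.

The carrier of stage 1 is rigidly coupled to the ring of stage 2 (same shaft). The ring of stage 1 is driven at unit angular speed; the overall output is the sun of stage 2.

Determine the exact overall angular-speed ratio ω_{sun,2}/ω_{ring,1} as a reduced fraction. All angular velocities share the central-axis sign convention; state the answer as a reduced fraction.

-1829/760

Stage 1: N_ring = 18 + 2·22 = 62
Stage 1: 18(ω_s−ω_c) = −62(ω_r−ω_c),  ω_s=0, ω_r=1
Stage 1: 18(0−ω_c) = −62(1−ω_c)  ⇒  80ω_c = 62  ⇒  ω_c = 31/40
  ⇒ ω_c¹/ω_r¹ = 31/40
Stage 2: N_ring = 19 + 2·20 = 59
Stage 2: 19(ω_s−ω_c) = −59(ω_r−ω_c),  ω_c=0, ω_r=1
Stage 2: ω_s = 0 − (59/19)(1−0) = -59/19
  ⇒ ω_s²/ω_r² = -59/19
Coupling ω_r² = ω_c¹ ⇒ overall = 31/40 × -59/19 = -1829/760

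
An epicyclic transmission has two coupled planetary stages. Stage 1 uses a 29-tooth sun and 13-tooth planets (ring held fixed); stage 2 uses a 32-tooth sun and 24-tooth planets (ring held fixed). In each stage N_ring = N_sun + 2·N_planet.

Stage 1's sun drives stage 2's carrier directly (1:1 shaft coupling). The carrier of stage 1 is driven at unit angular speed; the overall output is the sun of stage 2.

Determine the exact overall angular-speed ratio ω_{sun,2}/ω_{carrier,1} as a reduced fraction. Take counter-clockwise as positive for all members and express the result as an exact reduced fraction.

294/29

Stage 1: N_ring = 29 + 2·13 = 55
Stage 1: 29(ω_s−ω_c) = −55(ω_r−ω_c),  ω_r=0, ω_c=1
Stage 1: ω_s = 1 − (55/29)(0−1) = 84/29
  ⇒ ω_s¹/ω_c¹ = 84/29
Stage 2: N_ring = 32 + 2·24 = 80
Stage 2: 32(ω_s−ω_c) = −80(ω_r−ω_c),  ω_r=0, ω_c=1
Stage 2: ω_s = 1 − (80/32)(0−1) = 7/2
  ⇒ ω_s²/ω_c² = 7/2
Coupling ω_c² = ω_s¹ ⇒ overall = 84/29 × 7/2 = 294/29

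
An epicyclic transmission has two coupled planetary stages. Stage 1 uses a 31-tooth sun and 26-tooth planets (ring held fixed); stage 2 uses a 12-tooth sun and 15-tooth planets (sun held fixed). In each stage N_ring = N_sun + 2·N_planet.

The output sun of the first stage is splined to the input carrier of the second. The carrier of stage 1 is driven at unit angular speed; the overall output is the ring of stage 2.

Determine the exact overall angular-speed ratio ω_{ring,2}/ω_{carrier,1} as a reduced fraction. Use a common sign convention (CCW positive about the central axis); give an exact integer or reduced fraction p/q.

1026/217

Stage 1: N_ring = 31 + 2·26 = 83
Stage 1: 31(ω_s−ω_c) = −83(ω_r−ω_c),  ω_r=0, ω_c=1
Stage 1: ω_s = 1 − (83/31)(0−1) = 114/31
  ⇒ ω_s¹/ω_c¹ = 114/31
Stage 2: N_ring = 12 + 2·15 = 42
Stage 2: 12(ω_s−ω_c) = −42(ω_r−ω_c),  ω_s=0, ω_c=1
Stage 2: ω_r = 1 − (12/42)(0−1) = 9/7
  ⇒ ω_r²/ω_c² = 9/7
Coupling ω_c² = ω_s¹ ⇒ overall = 114/31 × 9/7 = 1026/217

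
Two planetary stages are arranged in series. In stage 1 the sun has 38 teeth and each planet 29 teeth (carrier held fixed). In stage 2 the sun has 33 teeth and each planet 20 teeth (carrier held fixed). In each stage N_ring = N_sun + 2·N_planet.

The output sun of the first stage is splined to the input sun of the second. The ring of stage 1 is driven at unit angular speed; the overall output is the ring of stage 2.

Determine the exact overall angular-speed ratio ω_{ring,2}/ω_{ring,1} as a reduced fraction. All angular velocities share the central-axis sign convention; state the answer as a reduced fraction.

1584/1387

Stage 1: N_ring = 38 + 2·29 = 96
Stage 1: 38(ω_s−ω_c) = −96(ω_r−ω_c),  ω_c=0, ω_r=1
Stage 1: ω_s = 0 − (96/38)(1−0) = -48/19
  ⇒ ω_s¹/ω_r¹ = -48/19
Stage 2: N_ring = 33 + 2·20 = 73
Stage 2: 33(ω_s−ω_c) = −73(ω_r−ω_c),  ω_c=0, ω_s=1
Stage 2: ω_r = 0 − (33/73)(1−0) = -33/73
  ⇒ ω_r²/ω_s² = -33/73
Coupling ω_s² = ω_s¹ ⇒ overall = -48/19 × -33/73 = 1584/1387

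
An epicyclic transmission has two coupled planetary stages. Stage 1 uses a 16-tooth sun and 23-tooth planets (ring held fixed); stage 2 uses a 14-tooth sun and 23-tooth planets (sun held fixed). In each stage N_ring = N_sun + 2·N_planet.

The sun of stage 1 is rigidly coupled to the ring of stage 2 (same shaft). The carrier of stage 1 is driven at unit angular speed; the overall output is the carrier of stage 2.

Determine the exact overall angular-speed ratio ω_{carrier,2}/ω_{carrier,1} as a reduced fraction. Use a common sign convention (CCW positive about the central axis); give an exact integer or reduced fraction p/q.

Stage 1: N_ring = 16 + 2·23 = 62
Stage 1: 16(ω_s−ω_c) = −62(ω_r−ω_c),  ω_r=0, ω_c=1
Stage 1: ω_s = 1 − (62/16)(0−1) = 39/8
  ⇒ ω_s¹/ω_c¹ = 39/8
Stage 2: N_ring = 14 + 2·23 = 60
Stage 2: 14(ω_s−ω_c) = −60(ω_r−ω_c),  ω_s=0, ω_r=1
Stage 2: 14(0−ω_c) = −60(1−ω_c)  ⇒  74ω_c = 60  ⇒  ω_c = 30/37
  ⇒ ω_c²/ω_r² = 30/37
Coupling ω_r² = ω_s¹ ⇒ overall = 39/8 × 30/37 = 585/148

585/148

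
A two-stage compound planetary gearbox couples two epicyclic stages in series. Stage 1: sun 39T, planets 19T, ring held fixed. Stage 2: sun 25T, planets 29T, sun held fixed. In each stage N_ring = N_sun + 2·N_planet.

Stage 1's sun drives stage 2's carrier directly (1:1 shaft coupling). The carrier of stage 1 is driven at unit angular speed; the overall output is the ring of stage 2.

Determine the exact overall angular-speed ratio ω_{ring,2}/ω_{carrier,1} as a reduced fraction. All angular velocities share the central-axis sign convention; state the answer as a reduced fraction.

Stage 1: N_ring = 39 + 2·19 = 77
Stage 1: 39(ω_s−ω_c) = −77(ω_r−ω_c),  ω_r=0, ω_c=1
Stage 1: ω_s = 1 − (77/39)(0−1) = 116/39
  ⇒ ω_s¹/ω_c¹ = 116/39
Stage 2: N_ring = 25 + 2·29 = 83
Stage 2: 25(ω_s−ω_c) = −83(ω_r−ω_c),  ω_s=0, ω_c=1
Stage 2: ω_r = 1 − (25/83)(0−1) = 108/83
  ⇒ ω_r²/ω_c² = 108/83
Coupling ω_c² = ω_s¹ ⇒ overall = 116/39 × 108/83 = 4176/1079

4176/1079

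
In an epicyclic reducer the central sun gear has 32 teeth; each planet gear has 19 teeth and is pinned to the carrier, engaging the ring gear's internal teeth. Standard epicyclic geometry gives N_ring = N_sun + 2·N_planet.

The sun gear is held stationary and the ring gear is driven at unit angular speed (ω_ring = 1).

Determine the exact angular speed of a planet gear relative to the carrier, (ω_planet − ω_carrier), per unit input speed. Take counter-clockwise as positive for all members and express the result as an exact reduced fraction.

1120/969

N_ring = 32 + 2·19 = 70
32(ω_s−ω_c) = −70(ω_r−ω_c),  ω_s=0, ω_r=1
32(0−ω_c) = −70(1−ω_c)  ⇒  102ω_c = 70  ⇒  ω_c = 35/51
sun–planet: 32·(0−35/51) = −19·(ω_p−ω_c)  ⇒  ω_p−ω_c = −(32/19)·(-35/51) = 1120/969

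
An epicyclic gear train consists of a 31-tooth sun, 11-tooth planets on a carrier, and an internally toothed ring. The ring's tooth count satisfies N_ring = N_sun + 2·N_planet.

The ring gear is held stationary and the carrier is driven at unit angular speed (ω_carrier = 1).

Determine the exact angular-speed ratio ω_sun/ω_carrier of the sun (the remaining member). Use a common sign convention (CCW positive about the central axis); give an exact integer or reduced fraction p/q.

N_ring = 31 + 2·11 = 53
31(ω_s−ω_c) = −53(ω_r−ω_c),  ω_r=0, ω_c=1
ω_s = 1 − (53/31)(0−1) = 84/31
ω_s/ω_c = 84/31

84/31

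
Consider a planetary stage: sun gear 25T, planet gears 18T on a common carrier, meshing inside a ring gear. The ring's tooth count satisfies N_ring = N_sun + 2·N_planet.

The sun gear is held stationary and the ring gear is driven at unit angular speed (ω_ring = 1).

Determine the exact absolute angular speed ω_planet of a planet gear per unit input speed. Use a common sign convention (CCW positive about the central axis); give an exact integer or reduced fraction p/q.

N_ring = 25 + 2·18 = 61
25(ω_s−ω_c) = −61(ω_r−ω_c),  ω_s=0, ω_r=1
25(0−ω_c) = −61(1−ω_c)  ⇒  86ω_c = 61  ⇒  ω_c = 61/86
sun–planet: 25·(0−61/86) = −18·(ω_p−ω_c)  ⇒  ω_p−ω_c = −(25/18)·(-61/86) = 1525/1548
ω_p = 61/86 + 1525/1548 = 61/36

61/36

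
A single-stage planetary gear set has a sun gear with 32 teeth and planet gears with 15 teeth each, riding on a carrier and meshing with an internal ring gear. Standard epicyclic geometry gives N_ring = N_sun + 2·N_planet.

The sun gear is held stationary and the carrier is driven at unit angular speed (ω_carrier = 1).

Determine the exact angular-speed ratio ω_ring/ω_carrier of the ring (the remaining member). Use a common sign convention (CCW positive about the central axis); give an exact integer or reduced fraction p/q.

N_ring = 32 + 2·15 = 62
32(ω_s−ω_c) = −62(ω_r−ω_c),  ω_s=0, ω_c=1
ω_r = 1 − (32/62)(0−1) = 47/31
ω_r/ω_c = 47/31

47/31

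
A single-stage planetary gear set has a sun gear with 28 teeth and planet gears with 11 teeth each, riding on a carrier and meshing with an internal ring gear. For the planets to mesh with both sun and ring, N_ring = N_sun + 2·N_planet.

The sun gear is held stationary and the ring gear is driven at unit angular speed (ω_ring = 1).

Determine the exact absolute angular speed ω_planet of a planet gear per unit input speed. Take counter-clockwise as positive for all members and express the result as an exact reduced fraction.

N_ring = 28 + 2·11 = 50
28(ω_s−ω_c) = −50(ω_r−ω_c),  ω_s=0, ω_r=1
28(0−ω_c) = −50(1−ω_c)  ⇒  78ω_c = 50  ⇒  ω_c = 25/39
sun–planet: 28·(0−25/39) = −11·(ω_p−ω_c)  ⇒  ω_p−ω_c = −(28/11)·(-25/39) = 700/429
ω_p = 25/39 + 700/429 = 25/11

25/11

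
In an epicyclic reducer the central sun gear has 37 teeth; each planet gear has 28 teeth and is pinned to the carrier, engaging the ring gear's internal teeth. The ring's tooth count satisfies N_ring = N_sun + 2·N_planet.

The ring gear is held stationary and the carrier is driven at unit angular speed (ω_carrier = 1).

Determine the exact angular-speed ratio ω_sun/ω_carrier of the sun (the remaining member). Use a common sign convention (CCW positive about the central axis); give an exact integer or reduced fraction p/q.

130/37

N_ring = 37 + 2·28 = 93
37(ω_s−ω_c) = −93(ω_r−ω_c),  ω_r=0, ω_c=1
ω_s = 1 − (93/37)(0−1) = 130/37
ω_s/ω_c = 130/37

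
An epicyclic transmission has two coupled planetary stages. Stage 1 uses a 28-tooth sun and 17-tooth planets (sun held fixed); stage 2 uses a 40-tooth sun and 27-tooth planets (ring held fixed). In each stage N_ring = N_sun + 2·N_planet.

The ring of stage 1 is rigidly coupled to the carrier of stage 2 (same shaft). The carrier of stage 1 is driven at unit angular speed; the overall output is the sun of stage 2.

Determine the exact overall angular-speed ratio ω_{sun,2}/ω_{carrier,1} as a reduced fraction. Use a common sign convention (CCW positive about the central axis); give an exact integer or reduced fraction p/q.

603/124

Stage 1: N_ring = 28 + 2·17 = 62
Stage 1: 28(ω_s−ω_c) = −62(ω_r−ω_c),  ω_s=0, ω_c=1
Stage 1: ω_r = 1 − (28/62)(0−1) = 45/31
  ⇒ ω_r¹/ω_c¹ = 45/31
Stage 2: N_ring = 40 + 2·27 = 94
Stage 2: 40(ω_s−ω_c) = −94(ω_r−ω_c),  ω_r=0, ω_c=1
Stage 2: ω_s = 1 − (94/40)(0−1) = 67/20
  ⇒ ω_s²/ω_c² = 67/20
Coupling ω_c² = ω_r¹ ⇒ overall = 45/31 × 67/20 = 603/124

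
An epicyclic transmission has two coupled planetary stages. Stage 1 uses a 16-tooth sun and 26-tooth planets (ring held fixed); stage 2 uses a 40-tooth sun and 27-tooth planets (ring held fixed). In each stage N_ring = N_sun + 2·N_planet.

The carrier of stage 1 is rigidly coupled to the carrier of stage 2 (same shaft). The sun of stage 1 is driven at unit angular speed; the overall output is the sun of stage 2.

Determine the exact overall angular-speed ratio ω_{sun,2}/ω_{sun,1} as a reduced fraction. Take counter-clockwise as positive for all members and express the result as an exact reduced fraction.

Stage 1: N_ring = 16 + 2·26 = 68
Stage 1: 16(ω_s−ω_c) = −68(ω_r−ω_c),  ω_r=0, ω_s=1
Stage 1: 16(1−ω_c) = −68(0−ω_c)  ⇒  84ω_c = 16  ⇒  ω_c = 4/21
  ⇒ ω_c¹/ω_s¹ = 4/21
Stage 2: N_ring = 40 + 2·27 = 94
Stage 2: 40(ω_s−ω_c) = −94(ω_r−ω_c),  ω_r=0, ω_c=1
Stage 2: ω_s = 1 − (94/40)(0−1) = 67/20
  ⇒ ω_s²/ω_c² = 67/20
Coupling ω_c² = ω_c¹ ⇒ overall = 4/21 × 67/20 = 67/105

67/105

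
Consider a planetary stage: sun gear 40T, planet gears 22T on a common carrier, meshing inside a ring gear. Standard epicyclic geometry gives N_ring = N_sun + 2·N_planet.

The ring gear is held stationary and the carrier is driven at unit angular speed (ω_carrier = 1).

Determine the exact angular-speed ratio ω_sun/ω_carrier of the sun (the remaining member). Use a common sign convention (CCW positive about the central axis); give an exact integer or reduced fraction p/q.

N_ring = 40 + 2·22 = 84
40(ω_s−ω_c) = −84(ω_r−ω_c),  ω_r=0, ω_c=1
ω_s = 1 − (84/40)(0−1) = 31/10
ω_s/ω_c = 31/10

31/10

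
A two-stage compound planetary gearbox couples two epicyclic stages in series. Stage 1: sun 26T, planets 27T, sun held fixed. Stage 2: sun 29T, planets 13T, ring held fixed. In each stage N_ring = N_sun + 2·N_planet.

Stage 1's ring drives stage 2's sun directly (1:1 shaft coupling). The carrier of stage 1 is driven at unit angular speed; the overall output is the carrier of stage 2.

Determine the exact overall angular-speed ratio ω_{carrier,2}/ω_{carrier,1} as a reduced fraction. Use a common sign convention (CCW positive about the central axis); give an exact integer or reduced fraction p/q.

Stage 1: N_ring = 26 + 2·27 = 80
Stage 1: 26(ω_s−ω_c) = −80(ω_r−ω_c),  ω_s=0, ω_c=1
Stage 1: ω_r = 1 − (26/80)(0−1) = 53/40
  ⇒ ω_r¹/ω_c¹ = 53/40
Stage 2: N_ring = 29 + 2·13 = 55
Stage 2: 29(ω_s−ω_c) = −55(ω_r−ω_c),  ω_r=0, ω_s=1
Stage 2: 29(1−ω_c) = −55(0−ω_c)  ⇒  84ω_c = 29  ⇒  ω_c = 29/84
  ⇒ ω_c²/ω_s² = 29/84
Coupling ω_s² = ω_r¹ ⇒ overall = 53/40 × 29/84 = 1537/3360

1537/3360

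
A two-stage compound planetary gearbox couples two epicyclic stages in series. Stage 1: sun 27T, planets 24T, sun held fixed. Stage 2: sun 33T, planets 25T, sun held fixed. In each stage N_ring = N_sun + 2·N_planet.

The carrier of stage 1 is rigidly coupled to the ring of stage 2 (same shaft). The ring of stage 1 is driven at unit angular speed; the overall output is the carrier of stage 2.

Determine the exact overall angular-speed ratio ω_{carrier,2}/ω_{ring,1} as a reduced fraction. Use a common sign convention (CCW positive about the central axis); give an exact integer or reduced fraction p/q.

2075/3944

Stage 1: N_ring = 27 + 2·24 = 75
Stage 1: 27(ω_s−ω_c) = −75(ω_r−ω_c),  ω_s=0, ω_r=1
Stage 1: 27(0−ω_c) = −75(1−ω_c)  ⇒  102ω_c = 75  ⇒  ω_c = 25/34
  ⇒ ω_c¹/ω_r¹ = 25/34
Stage 2: N_ring = 33 + 2·25 = 83
Stage 2: 33(ω_s−ω_c) = −83(ω_r−ω_c),  ω_s=0, ω_r=1
Stage 2: 33(0−ω_c) = −83(1−ω_c)  ⇒  116ω_c = 83  ⇒  ω_c = 83/116
  ⇒ ω_c²/ω_r² = 83/116
Coupling ω_r² = ω_c¹ ⇒ overall = 25/34 × 83/116 = 2075/3944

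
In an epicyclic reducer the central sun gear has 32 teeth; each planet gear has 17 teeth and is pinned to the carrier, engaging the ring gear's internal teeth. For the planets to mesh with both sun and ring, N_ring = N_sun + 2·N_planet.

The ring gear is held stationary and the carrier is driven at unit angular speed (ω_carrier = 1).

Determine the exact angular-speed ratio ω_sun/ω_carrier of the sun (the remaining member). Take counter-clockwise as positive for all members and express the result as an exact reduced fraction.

N_ring = 32 + 2·17 = 66
32(ω_s−ω_c) = −66(ω_r−ω_c),  ω_r=0, ω_c=1
ω_s = 1 − (66/32)(0−1) = 49/16
ω_s/ω_c = 49/16

49/16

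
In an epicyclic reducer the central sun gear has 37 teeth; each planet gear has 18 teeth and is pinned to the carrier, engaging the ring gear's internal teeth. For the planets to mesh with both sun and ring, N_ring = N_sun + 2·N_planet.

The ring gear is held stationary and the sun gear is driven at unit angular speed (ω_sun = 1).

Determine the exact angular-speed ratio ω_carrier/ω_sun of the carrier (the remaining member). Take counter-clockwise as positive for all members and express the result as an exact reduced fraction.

37/110

N_ring = 37 + 2·18 = 73
37(ω_s−ω_c) = −73(ω_r−ω_c),  ω_r=0, ω_s=1
37(1−ω_c) = −73(0−ω_c)  ⇒  110ω_c = 37  ⇒  ω_c = 37/110
ω_c/ω_s = 37/110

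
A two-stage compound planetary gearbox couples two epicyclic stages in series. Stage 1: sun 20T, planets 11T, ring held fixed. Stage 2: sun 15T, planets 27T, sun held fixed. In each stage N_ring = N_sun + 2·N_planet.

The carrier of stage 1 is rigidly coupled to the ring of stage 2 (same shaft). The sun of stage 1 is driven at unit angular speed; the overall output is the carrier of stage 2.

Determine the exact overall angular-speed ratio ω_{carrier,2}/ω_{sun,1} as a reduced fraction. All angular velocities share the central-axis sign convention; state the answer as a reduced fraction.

115/434

Stage 1: N_ring = 20 + 2·11 = 42
Stage 1: 20(ω_s−ω_c) = −42(ω_r−ω_c),  ω_r=0, ω_s=1
Stage 1: 20(1−ω_c) = −42(0−ω_c)  ⇒  62ω_c = 20  ⇒  ω_c = 10/31
  ⇒ ω_c¹/ω_s¹ = 10/31
Stage 2: N_ring = 15 + 2·27 = 69
Stage 2: 15(ω_s−ω_c) = −69(ω_r−ω_c),  ω_s=0, ω_r=1
Stage 2: 15(0−ω_c) = −69(1−ω_c)  ⇒  84ω_c = 69  ⇒  ω_c = 23/28
  ⇒ ω_c²/ω_r² = 23/28
Coupling ω_r² = ω_c¹ ⇒ overall = 10/31 × 23/28 = 115/434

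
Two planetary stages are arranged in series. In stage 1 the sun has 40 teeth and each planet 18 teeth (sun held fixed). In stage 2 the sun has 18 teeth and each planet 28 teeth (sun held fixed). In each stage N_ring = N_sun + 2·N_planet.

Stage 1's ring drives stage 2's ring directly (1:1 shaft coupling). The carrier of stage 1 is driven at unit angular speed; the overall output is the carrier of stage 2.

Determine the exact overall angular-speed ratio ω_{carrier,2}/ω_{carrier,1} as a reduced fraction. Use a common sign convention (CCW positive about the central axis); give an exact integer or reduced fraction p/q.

Stage 1: N_ring = 40 + 2·18 = 76
Stage 1: 40(ω_s−ω_c) = −76(ω_r−ω_c),  ω_s=0, ω_c=1
Stage 1: ω_r = 1 − (40/76)(0−1) = 29/19
  ⇒ ω_r¹/ω_c¹ = 29/19
Stage 2: N_ring = 18 + 2·28 = 74
Stage 2: 18(ω_s−ω_c) = −74(ω_r−ω_c),  ω_s=0, ω_r=1
Stage 2: 18(0−ω_c) = −74(1−ω_c)  ⇒  92ω_c = 74  ⇒  ω_c = 37/46
  ⇒ ω_c²/ω_r² = 37/46
Coupling ω_r² = ω_r¹ ⇒ overall = 29/19 × 37/46 = 1073/874

1073/874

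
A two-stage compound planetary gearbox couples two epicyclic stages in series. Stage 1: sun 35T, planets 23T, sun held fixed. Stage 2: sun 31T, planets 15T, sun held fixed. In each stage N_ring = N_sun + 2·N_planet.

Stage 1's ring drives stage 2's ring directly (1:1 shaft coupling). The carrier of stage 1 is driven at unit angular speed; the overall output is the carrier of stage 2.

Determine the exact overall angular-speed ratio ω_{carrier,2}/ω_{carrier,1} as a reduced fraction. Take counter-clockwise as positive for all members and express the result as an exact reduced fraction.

Stage 1: N_ring = 35 + 2·23 = 81
Stage 1: 35(ω_s−ω_c) = −81(ω_r−ω_c),  ω_s=0, ω_c=1
Stage 1: ω_r = 1 − (35/81)(0−1) = 116/81
  ⇒ ω_r¹/ω_c¹ = 116/81
Stage 2: N_ring = 31 + 2·15 = 61
Stage 2: 31(ω_s−ω_c) = −61(ω_r−ω_c),  ω_s=0, ω_r=1
Stage 2: 31(0−ω_c) = −61(1−ω_c)  ⇒  92ω_c = 61  ⇒  ω_c = 61/92
  ⇒ ω_c²/ω_r² = 61/92
Coupling ω_r² = ω_r¹ ⇒ overall = 116/81 × 61/92 = 1769/1863

1769/1863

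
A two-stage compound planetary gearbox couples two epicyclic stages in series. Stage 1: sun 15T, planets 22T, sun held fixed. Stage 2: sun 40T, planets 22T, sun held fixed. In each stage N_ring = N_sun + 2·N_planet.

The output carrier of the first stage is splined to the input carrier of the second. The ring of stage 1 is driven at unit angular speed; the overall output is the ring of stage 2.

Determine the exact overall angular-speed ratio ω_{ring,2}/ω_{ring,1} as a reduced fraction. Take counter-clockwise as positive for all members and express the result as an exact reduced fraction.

Stage 1: N_ring = 15 + 2·22 = 59
Stage 1: 15(ω_s−ω_c) = −59(ω_r−ω_c),  ω_s=0, ω_r=1
Stage 1: 15(0−ω_c) = −59(1−ω_c)  ⇒  74ω_c = 59  ⇒  ω_c = 59/74
  ⇒ ω_c¹/ω_r¹ = 59/74
Stage 2: N_ring = 40 + 2·22 = 84
Stage 2: 40(ω_s−ω_c) = −84(ω_r−ω_c),  ω_s=0, ω_c=1
Stage 2: ω_r = 1 − (40/84)(0−1) = 31/21
  ⇒ ω_r²/ω_c² = 31/21
Coupling ω_c² = ω_c¹ ⇒ overall = 59/74 × 31/21 = 1829/1554

1829/1554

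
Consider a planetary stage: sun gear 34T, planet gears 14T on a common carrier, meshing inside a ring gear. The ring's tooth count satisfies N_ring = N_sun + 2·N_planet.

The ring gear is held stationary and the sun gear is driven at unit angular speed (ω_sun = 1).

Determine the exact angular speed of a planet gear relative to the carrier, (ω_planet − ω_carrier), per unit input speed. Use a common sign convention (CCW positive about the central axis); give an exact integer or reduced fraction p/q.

N_ring = 34 + 2·14 = 62
34(ω_s−ω_c) = −62(ω_r−ω_c),  ω_r=0, ω_s=1
34(1−ω_c) = −62(0−ω_c)  ⇒  96ω_c = 34  ⇒  ω_c = 17/48
sun–planet: 34·(1−17/48) = −14·(ω_p−ω_c)  ⇒  ω_p−ω_c = −(34/14)·(31/48) = -527/336

-527/336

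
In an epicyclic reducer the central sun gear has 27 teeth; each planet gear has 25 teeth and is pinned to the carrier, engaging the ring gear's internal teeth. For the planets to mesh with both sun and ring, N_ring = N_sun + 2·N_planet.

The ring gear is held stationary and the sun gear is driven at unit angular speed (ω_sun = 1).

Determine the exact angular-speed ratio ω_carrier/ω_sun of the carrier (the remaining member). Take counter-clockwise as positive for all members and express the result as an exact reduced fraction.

27/104

N_ring = 27 + 2·25 = 77
27(ω_s−ω_c) = −77(ω_r−ω_c),  ω_r=0, ω_s=1
27(1−ω_c) = −77(0−ω_c)  ⇒  104ω_c = 27  ⇒  ω_c = 27/104
ω_c/ω_s = 27/104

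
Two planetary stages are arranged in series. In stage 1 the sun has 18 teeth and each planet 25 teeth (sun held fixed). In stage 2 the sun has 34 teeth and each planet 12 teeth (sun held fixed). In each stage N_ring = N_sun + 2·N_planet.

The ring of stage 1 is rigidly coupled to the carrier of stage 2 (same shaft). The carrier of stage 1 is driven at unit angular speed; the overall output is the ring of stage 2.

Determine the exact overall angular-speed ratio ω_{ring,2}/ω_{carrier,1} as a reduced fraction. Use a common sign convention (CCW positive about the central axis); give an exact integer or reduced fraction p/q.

989/493

Stage 1: N_ring = 18 + 2·25 = 68
Stage 1: 18(ω_s−ω_c) = −68(ω_r−ω_c),  ω_s=0, ω_c=1
Stage 1: ω_r = 1 − (18/68)(0−1) = 43/34
  ⇒ ω_r¹/ω_c¹ = 43/34
Stage 2: N_ring = 34 + 2·12 = 58
Stage 2: 34(ω_s−ω_c) = −58(ω_r−ω_c),  ω_s=0, ω_c=1
Stage 2: ω_r = 1 − (34/58)(0−1) = 46/29
  ⇒ ω_r²/ω_c² = 46/29
Coupling ω_c² = ω_r¹ ⇒ overall = 43/34 × 46/29 = 989/493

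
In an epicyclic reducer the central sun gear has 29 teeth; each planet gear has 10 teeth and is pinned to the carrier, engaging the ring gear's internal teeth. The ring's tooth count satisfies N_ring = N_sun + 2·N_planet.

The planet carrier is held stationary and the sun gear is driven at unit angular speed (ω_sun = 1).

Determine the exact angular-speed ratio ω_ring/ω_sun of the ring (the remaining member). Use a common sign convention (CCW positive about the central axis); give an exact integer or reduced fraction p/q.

N_ring = 29 + 2·10 = 49
29(ω_s−ω_c) = −49(ω_r−ω_c),  ω_c=0, ω_s=1
ω_r = 0 − (29/49)(1−0) = -29/49
ω_r/ω_s = -29/49

-29/49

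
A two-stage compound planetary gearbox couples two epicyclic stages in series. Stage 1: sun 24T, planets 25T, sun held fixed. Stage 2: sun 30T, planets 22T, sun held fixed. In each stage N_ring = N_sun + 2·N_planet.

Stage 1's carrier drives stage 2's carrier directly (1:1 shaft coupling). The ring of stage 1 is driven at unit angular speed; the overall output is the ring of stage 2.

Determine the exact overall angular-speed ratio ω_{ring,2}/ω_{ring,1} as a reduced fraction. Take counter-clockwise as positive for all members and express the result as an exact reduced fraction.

52/49

Stage 1: N_ring = 24 + 2·25 = 74
Stage 1: 24(ω_s−ω_c) = −74(ω_r−ω_c),  ω_s=0, ω_r=1
Stage 1: 24(0−ω_c) = −74(1−ω_c)  ⇒  98ω_c = 74  ⇒  ω_c = 37/49
  ⇒ ω_c¹/ω_r¹ = 37/49
Stage 2: N_ring = 30 + 2·22 = 74
Stage 2: 30(ω_s−ω_c) = −74(ω_r−ω_c),  ω_s=0, ω_c=1
Stage 2: ω_r = 1 − (30/74)(0−1) = 52/37
  ⇒ ω_r²/ω_c² = 52/37
Coupling ω_c² = ω_c¹ ⇒ overall = 37/49 × 52/37 = 52/49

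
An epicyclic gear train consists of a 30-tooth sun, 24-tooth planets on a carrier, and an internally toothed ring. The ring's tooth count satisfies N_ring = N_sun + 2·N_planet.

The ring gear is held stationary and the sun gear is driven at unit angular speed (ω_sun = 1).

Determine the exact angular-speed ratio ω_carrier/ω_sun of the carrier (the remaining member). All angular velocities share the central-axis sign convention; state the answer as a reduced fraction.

5/18

N_ring = 30 + 2·24 = 78
30(ω_s−ω_c) = −78(ω_r−ω_c),  ω_r=0, ω_s=1
30(1−ω_c) = −78(0−ω_c)  ⇒  108ω_c = 30  ⇒  ω_c = 5/18
ω_c/ω_s = 5/18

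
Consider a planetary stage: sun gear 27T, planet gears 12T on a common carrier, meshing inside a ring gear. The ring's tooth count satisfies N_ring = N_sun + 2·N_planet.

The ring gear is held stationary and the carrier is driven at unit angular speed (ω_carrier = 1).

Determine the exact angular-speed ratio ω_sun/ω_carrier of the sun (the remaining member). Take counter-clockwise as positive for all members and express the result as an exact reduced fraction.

N_ring = 27 + 2·12 = 51
27(ω_s−ω_c) = −51(ω_r−ω_c),  ω_r=0, ω_c=1
ω_s = 1 − (51/27)(0−1) = 26/9
ω_s/ω_c = 26/9

26/9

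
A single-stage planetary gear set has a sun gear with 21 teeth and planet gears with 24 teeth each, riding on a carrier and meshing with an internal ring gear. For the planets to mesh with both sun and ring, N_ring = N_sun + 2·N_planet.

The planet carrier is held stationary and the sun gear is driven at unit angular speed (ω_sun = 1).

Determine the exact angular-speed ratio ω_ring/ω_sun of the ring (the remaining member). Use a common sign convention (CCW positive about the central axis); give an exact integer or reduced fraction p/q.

-7/23

N_ring = 21 + 2·24 = 69
21(ω_s−ω_c) = −69(ω_r−ω_c),  ω_c=0, ω_s=1
ω_r = 0 − (21/69)(1−0) = -7/23
ω_r/ω_s = -7/23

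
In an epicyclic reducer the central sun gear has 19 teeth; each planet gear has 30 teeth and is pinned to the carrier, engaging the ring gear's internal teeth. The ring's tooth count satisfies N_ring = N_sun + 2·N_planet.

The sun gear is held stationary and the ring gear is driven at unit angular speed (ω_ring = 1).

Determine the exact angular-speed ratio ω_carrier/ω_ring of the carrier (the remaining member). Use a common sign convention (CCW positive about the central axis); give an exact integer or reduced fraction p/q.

79/98

N_ring = 19 + 2·30 = 79
19(ω_s−ω_c) = −79(ω_r−ω_c),  ω_s=0, ω_r=1
19(0−ω_c) = −79(1−ω_c)  ⇒  98ω_c = 79  ⇒  ω_c = 79/98
ω_c/ω_r = 79/98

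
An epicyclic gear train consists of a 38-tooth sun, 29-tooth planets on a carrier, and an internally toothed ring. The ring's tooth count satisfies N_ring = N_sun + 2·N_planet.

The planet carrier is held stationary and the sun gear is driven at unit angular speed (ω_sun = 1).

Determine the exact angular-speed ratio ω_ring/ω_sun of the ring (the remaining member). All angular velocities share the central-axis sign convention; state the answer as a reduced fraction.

N_ring = 38 + 2·29 = 96
38(ω_s−ω_c) = −96(ω_r−ω_c),  ω_c=0, ω_s=1
ω_r = 0 − (38/96)(1−0) = -19/48
ω_r/ω_s = -19/48

-19/48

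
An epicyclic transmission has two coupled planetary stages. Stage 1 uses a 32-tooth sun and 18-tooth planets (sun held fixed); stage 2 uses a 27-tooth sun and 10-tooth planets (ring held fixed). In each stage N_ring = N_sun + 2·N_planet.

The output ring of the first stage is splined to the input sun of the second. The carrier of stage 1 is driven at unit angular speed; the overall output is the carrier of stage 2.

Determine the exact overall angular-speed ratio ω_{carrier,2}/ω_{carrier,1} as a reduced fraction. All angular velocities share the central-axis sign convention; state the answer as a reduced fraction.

675/1258

Stage 1: N_ring = 32 + 2·18 = 68
Stage 1: 32(ω_s−ω_c) = −68(ω_r−ω_c),  ω_s=0, ω_c=1
Stage 1: ω_r = 1 − (32/68)(0−1) = 25/17
  ⇒ ω_r¹/ω_c¹ = 25/17
Stage 2: N_ring = 27 + 2·10 = 47
Stage 2: 27(ω_s−ω_c) = −47(ω_r−ω_c),  ω_r=0, ω_s=1
Stage 2: 27(1−ω_c) = −47(0−ω_c)  ⇒  74ω_c = 27  ⇒  ω_c = 27/74
  ⇒ ω_c²/ω_s² = 27/74
Coupling ω_s² = ω_r¹ ⇒ overall = 25/17 × 27/74 = 675/1258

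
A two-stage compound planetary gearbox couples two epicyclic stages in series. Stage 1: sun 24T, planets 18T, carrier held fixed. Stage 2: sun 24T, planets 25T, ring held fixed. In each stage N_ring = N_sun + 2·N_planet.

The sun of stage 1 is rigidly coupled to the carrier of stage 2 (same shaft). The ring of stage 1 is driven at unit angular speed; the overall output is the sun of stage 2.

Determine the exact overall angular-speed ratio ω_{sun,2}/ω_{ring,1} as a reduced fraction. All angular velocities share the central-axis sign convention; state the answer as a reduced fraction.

Stage 1: N_ring = 24 + 2·18 = 60
Stage 1: 24(ω_s−ω_c) = −60(ω_r−ω_c),  ω_c=0, ω_r=1
Stage 1: ω_s = 0 − (60/24)(1−0) = -5/2
  ⇒ ω_s¹/ω_r¹ = -5/2
Stage 2: N_ring = 24 + 2·25 = 74
Stage 2: 24(ω_s−ω_c) = −74(ω_r−ω_c),  ω_r=0, ω_c=1
Stage 2: ω_s = 1 − (74/24)(0−1) = 49/12
  ⇒ ω_s²/ω_c² = 49/12
Coupling ω_c² = ω_s¹ ⇒ overall = -5/2 × 49/12 = -245/24

-245/24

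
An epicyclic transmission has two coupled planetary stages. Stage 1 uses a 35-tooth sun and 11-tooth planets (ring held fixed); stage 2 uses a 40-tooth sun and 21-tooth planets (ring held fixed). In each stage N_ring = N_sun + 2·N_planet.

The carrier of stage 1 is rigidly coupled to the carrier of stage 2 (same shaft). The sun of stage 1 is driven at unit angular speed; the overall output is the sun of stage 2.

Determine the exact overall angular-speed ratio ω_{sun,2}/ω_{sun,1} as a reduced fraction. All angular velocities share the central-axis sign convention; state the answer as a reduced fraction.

Stage 1: N_ring = 35 + 2·11 = 57
Stage 1: 35(ω_s−ω_c) = −57(ω_r−ω_c),  ω_r=0, ω_s=1
Stage 1: 35(1−ω_c) = −57(0−ω_c)  ⇒  92ω_c = 35  ⇒  ω_c = 35/92
  ⇒ ω_c¹/ω_s¹ = 35/92
Stage 2: N_ring = 40 + 2·21 = 82
Stage 2: 40(ω_s−ω_c) = −82(ω_r−ω_c),  ω_r=0, ω_c=1
Stage 2: ω_s = 1 − (82/40)(0−1) = 61/20
  ⇒ ω_s²/ω_c² = 61/20
Coupling ω_c² = ω_c¹ ⇒ overall = 35/92 × 61/20 = 427/368

427/368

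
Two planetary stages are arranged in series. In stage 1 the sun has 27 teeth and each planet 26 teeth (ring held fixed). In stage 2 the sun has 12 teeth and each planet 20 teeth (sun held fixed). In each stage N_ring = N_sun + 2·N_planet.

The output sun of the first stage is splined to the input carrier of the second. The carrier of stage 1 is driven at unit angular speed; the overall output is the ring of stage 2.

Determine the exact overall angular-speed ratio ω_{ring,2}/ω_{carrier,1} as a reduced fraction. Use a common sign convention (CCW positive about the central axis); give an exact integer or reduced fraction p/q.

Stage 1: N_ring = 27 + 2·26 = 79
Stage 1: 27(ω_s−ω_c) = −79(ω_r−ω_c),  ω_r=0, ω_c=1
Stage 1: ω_s = 1 − (79/27)(0−1) = 106/27
  ⇒ ω_s¹/ω_c¹ = 106/27
Stage 2: N_ring = 12 + 2·20 = 52
Stage 2: 12(ω_s−ω_c) = −52(ω_r−ω_c),  ω_s=0, ω_c=1
Stage 2: ω_r = 1 − (12/52)(0−1) = 16/13
  ⇒ ω_r²/ω_c² = 16/13
Coupling ω_c² = ω_s¹ ⇒ overall = 106/27 × 16/13 = 1696/351

1696/351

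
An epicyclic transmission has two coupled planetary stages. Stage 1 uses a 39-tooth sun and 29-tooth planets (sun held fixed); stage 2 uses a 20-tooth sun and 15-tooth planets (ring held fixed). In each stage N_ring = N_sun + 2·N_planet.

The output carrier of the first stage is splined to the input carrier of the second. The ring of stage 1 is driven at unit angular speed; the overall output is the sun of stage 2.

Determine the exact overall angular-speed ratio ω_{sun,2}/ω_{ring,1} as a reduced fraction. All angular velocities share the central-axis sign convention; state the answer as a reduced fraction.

Stage 1: N_ring = 39 + 2·29 = 97
Stage 1: 39(ω_s−ω_c) = −97(ω_r−ω_c),  ω_s=0, ω_r=1
Stage 1: 39(0−ω_c) = −97(1−ω_c)  ⇒  136ω_c = 97  ⇒  ω_c = 97/136
  ⇒ ω_c¹/ω_r¹ = 97/136
Stage 2: N_ring = 20 + 2·15 = 50
Stage 2: 20(ω_s−ω_c) = −50(ω_r−ω_c),  ω_r=0, ω_c=1
Stage 2: ω_s = 1 − (50/20)(0−1) = 7/2
  ⇒ ω_s²/ω_c² = 7/2
Coupling ω_c² = ω_c¹ ⇒ overall = 97/136 × 7/2 = 679/272

679/272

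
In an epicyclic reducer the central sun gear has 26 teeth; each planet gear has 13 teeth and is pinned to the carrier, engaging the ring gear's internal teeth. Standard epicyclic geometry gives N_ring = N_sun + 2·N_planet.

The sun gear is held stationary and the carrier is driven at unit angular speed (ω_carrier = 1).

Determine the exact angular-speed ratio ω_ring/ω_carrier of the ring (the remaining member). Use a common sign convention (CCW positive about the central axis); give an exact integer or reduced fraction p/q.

3/2

N_ring = 26 + 2·13 = 52
26(ω_s−ω_c) = −52(ω_r−ω_c),  ω_s=0, ω_c=1
ω_r = 1 − (26/52)(0−1) = 3/2
ω_r/ω_c = 3/2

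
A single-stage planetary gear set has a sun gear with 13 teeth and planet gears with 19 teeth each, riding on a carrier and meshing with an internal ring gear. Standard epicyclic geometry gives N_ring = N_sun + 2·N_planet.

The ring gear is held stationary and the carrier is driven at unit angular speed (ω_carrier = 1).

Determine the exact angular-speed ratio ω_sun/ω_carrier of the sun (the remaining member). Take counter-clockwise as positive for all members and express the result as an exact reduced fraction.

N_ring = 13 + 2·19 = 51
13(ω_s−ω_c) = −51(ω_r−ω_c),  ω_r=0, ω_c=1
ω_s = 1 − (51/13)(0−1) = 64/13
ω_s/ω_c = 64/13

64/13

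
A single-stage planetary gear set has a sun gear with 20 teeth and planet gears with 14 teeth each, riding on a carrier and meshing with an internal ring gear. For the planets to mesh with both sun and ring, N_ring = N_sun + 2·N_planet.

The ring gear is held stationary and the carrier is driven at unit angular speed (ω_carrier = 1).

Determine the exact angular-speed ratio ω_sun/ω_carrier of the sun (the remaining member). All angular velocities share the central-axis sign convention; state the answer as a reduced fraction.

17/5

N_ring = 20 + 2·14 = 48
20(ω_s−ω_c) = −48(ω_r−ω_c),  ω_r=0, ω_c=1
ω_s = 1 − (48/20)(0−1) = 17/5
ω_s/ω_c = 17/5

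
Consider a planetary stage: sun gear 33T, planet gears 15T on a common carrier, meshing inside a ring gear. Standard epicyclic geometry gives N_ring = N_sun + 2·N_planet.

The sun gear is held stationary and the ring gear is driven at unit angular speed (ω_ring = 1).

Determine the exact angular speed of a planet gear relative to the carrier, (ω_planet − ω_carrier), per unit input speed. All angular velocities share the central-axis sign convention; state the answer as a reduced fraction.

N_ring = 33 + 2·15 = 63
33(ω_s−ω_c) = −63(ω_r−ω_c),  ω_s=0, ω_r=1
33(0−ω_c) = −63(1−ω_c)  ⇒  96ω_c = 63  ⇒  ω_c = 21/32
sun–planet: 33·(0−21/32) = −15·(ω_p−ω_c)  ⇒  ω_p−ω_c = −(33/15)·(-21/32) = 231/160

231/160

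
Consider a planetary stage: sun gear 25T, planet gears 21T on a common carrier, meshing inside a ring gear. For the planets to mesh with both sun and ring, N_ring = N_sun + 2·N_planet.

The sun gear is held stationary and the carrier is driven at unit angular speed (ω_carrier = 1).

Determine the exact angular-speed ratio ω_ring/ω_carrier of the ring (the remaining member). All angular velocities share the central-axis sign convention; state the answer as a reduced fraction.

92/67

N_ring = 25 + 2·21 = 67
25(ω_s−ω_c) = −67(ω_r−ω_c),  ω_s=0, ω_c=1
ω_r = 1 − (25/67)(0−1) = 92/67
ω_r/ω_c = 92/67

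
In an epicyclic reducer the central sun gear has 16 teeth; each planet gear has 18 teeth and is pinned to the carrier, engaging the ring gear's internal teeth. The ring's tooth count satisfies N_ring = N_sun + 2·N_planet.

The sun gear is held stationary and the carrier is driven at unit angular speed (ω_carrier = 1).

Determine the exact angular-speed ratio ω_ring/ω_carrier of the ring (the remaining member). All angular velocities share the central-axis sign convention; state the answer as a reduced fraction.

17/13

N_ring = 16 + 2·18 = 52
16(ω_s−ω_c) = −52(ω_r−ω_c),  ω_s=0, ω_c=1
ω_r = 1 − (16/52)(0−1) = 17/13
ω_r/ω_c = 17/13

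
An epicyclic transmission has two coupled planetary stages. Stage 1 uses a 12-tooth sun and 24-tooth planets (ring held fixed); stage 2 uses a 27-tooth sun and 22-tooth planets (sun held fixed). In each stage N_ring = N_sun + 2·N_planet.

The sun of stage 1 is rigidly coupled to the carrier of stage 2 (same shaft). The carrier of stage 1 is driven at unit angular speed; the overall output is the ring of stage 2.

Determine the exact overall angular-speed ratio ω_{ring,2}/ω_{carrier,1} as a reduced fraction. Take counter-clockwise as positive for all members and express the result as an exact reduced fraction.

Stage 1: N_ring = 12 + 2·24 = 60
Stage 1: 12(ω_s−ω_c) = −60(ω_r−ω_c),  ω_r=0, ω_c=1
Stage 1: ω_s = 1 − (60/12)(0−1) = 6
  ⇒ ω_s¹/ω_c¹ = 6
Stage 2: N_ring = 27 + 2·22 = 71
Stage 2: 27(ω_s−ω_c) = −71(ω_r−ω_c),  ω_s=0, ω_c=1
Stage 2: ω_r = 1 − (27/71)(0−1) = 98/71
  ⇒ ω_r²/ω_c² = 98/71
Coupling ω_c² = ω_s¹ ⇒ overall = 6 × 98/71 = 588/71

588/71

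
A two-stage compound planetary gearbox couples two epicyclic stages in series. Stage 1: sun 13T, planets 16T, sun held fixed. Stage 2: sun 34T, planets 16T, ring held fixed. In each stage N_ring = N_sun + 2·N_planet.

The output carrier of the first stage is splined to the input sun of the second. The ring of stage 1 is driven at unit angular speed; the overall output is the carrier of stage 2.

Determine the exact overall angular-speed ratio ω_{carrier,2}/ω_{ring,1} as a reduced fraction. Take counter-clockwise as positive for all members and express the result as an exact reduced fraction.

153/580

Stage 1: N_ring = 13 + 2·16 = 45
Stage 1: 13(ω_s−ω_c) = −45(ω_r−ω_c),  ω_s=0, ω_r=1
Stage 1: 13(0−ω_c) = −45(1−ω_c)  ⇒  58ω_c = 45  ⇒  ω_c = 45/58
  ⇒ ω_c¹/ω_r¹ = 45/58
Stage 2: N_ring = 34 + 2·16 = 66
Stage 2: 34(ω_s−ω_c) = −66(ω_r−ω_c),  ω_r=0, ω_s=1
Stage 2: 34(1−ω_c) = −66(0−ω_c)  ⇒  100ω_c = 34  ⇒  ω_c = 17/50
  ⇒ ω_c²/ω_s² = 17/50
Coupling ω_s² = ω_c¹ ⇒ overall = 45/58 × 17/50 = 153/580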